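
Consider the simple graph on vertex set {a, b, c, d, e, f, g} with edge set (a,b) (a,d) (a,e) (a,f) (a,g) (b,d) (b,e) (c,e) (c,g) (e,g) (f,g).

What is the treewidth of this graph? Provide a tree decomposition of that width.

Treewidth 2.
One optimal decomposition is:
Bags: B1 = {a, b, d}  B2 = {a, b, e}  B3 = {a, e, g}  B4 = {a, f, g}  B5 = {c, e, g}
Tree: B1–B2, B2–B3, B3–B4, B3–B5

The largest bag has 3 vertices, giving width 2; this decomposition certifies tw(G) ≤ 2. Conversely, {c, e, g} is a clique of size 3, and the vertices of any clique must share a bag in every tree decomposition; so some bag has ≥ 3 vertices and tw(G) ≥ 2. Hence tw(G) = 2 exactly.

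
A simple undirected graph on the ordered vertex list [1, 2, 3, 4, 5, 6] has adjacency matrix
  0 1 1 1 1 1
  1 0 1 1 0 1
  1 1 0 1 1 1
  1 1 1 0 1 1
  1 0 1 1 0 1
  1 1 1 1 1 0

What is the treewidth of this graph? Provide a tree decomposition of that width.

Treewidth 4.
One such decomposition:
Bags: B1 = {1, 2, 3, 4, 6}  B2 = {1, 3, 4, 5, 6}
Tree: B1–B2

Every bag has size at most 5, so the width is 5 − 1 = 4 and tw(G) ≤ 4. On the other hand G contains the 5-clique {1, 2, 3, 4, 6}. A clique must lie in a single bag of any decomposition, so no decomposition can have width below 4. The upper and lower bounds meet at 4, so that is the treewidth.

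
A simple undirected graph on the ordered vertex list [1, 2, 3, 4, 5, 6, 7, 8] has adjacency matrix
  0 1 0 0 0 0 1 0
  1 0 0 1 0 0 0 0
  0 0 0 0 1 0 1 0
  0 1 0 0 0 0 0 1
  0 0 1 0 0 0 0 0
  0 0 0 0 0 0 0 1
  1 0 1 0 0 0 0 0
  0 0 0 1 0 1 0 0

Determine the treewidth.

A width-1 tree decomposition is:
Bags: B1 = {6, 8}  B2 = {4, 8}  B3 = {2, 4}  B4 = {1, 2}  B5 = {1, 7}  B6 = {3, 7}  B7 = {3, 5}
Tree: B1–B2, B2–B3, B3–B4, B4–B5, B5–B6, B6–B7
The largest bag has 2 vertices, giving width 1; this decomposition certifies tw(G) ≤ 1. Any graph with an edge has treewidth ≥ 1, and G has the edge 6–8. Hence tw(G) = 1 exactly.

1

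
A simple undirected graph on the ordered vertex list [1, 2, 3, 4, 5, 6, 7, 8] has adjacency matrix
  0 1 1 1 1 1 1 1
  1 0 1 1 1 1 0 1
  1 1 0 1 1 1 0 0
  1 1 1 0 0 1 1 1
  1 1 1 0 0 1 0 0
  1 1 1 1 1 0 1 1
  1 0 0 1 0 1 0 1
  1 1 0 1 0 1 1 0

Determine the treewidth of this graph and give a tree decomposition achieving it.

Treewidth 4.
Bags: B1 = {1, 2, 4, 6, 8}  B2 = {1, 2, 3, 4, 6}  B3 = {1, 2, 3, 5, 6}  B4 = {1, 4, 6, 7, 8}
Tree: B1–B2, B2–B3, B1–B4

Each bag holds 5 vertices, so the decomposition has width 4, which upper-bounds the treewidth. On the other hand G contains the 5-clique {1, 2, 4, 6, 8}. A clique must lie in a single bag of any decomposition, so no decomposition can have width below 4. The upper and lower bounds meet at 4, so that is the treewidth.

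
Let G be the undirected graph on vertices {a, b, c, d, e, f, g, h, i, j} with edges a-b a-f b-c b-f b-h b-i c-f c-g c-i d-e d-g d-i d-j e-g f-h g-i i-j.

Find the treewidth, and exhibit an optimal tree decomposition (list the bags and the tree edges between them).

Each bag holds 3 vertices, so the decomposition has width 2, which upper-bounds the treewidth. On the other hand G contains the 3-clique {d, e, g}. A clique must lie in a single bag of any decomposition, so no decomposition can have width below 2. Hence tw(G) = 2 exactly.

Treewidth 2.
Bags: B1 = {a, b, f}  B2 = {b, c, f}  B3 = {b, f, h}  B4 = {b, c, i}  B5 = {c, g, i}  B6 = {d, g, i}  B7 = {d, e, g}  B8 = {d, i, j}
Tree: B1–B2, B2–B3, B2–B4, B4–B5, B5–B6, B6–B7, B6–B8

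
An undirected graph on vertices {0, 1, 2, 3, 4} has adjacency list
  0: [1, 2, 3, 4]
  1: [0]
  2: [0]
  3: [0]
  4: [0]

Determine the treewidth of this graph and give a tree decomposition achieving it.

Treewidth 1.
One optimal decomposition is:
Bags: B1 = {0, 4}  B2 = {0, 1}  B3 = {0, 3}  B4 = {0, 2}
Tree: B1–B2, B2–B3, B1–B4

The largest bag has 2 vertices, giving width 1; this decomposition certifies tw(G) ≤ 1. Since G has at least one edge (e.g. 0–4), it is not an edgeless graph, so tw(G) ≥ 1. Hence tw(G) = 1 exactly.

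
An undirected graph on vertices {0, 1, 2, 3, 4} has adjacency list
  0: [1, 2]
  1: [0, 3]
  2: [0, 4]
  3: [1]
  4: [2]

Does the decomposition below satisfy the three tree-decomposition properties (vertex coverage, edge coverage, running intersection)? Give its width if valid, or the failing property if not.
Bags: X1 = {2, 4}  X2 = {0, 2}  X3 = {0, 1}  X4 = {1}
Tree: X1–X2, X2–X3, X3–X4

No — vertex 3 appears in no bag.

A tree decomposition must satisfy three properties: every vertex lies in some bag; for every edge, both endpoints lie together in some bag; and for every vertex, the bags containing it form a connected subtree. Here vertex 3 appears in no bag, so the decomposition is invalid.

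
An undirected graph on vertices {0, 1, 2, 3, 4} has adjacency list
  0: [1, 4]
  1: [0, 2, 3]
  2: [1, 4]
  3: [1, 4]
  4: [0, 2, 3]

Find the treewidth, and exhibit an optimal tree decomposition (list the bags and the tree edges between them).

Treewidth 2.
Bags: B1 = {1, 3, 4}  B2 = {1, 2, 4}  B3 = {0, 1, 4}
Tree: B1–B2, B2–B3

Every bag has size at most 3, so the width is 3 − 1 = 2 and tw(G) ≤ 2. Since 3–4–2–1–3 is a cycle in G, G is not acyclic. Forests are exactly the graphs of treewidth ≤ 1, so tw(G) ≥ 2. Therefore the treewidth is 2.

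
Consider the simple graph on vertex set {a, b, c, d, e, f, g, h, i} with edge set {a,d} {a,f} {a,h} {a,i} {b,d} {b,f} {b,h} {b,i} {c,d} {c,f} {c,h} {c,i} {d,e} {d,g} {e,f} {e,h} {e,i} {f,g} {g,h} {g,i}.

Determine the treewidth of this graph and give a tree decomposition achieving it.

The largest bag has 5 vertices, giving width 4; this decomposition certifies tw(G) ≤ 4. For the lower bound: the 5 vertex sets {d,g}, {e,i}, {a,h}, {f}, {c} are disjoint, each induces a connected subgraph, and every pair is joined by at least one edge of G. Contracting each set to a single vertex therefore yields K_{5} as a minor, and since treewidth is minor-monotone, tw(G) ≥ tw(K_{5}) = 4. The upper and lower bounds meet at 4, so that is the treewidth.

Treewidth 4.
One optimal decomposition is:
Bags: B1 = {d, f, g, h, i}  B2 = {d, e, f, h, i}  B3 = {a, d, f, h, i}  B4 = {c, d, f, h, i}  B5 = {b, d, f, h, i}
Tree: B1–B2, B2–B3, B3–B4, B4–B5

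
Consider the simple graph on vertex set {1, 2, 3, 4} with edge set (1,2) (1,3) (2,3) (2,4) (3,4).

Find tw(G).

A width-2 tree decomposition is:
Bags: B1 = {2, 3, 4}  B2 = {1, 2, 3}
Tree: B1–B2
Each bag holds 3 vertices, so the decomposition has width 2, which upper-bounds the treewidth. For the lower bound, the 3 vertices {1, 2, 3} are pairwise adjacent, and any tree decomposition puts a clique entirely inside one bag — forcing width ≥ 2. Hence tw(G) = 2 exactly.

2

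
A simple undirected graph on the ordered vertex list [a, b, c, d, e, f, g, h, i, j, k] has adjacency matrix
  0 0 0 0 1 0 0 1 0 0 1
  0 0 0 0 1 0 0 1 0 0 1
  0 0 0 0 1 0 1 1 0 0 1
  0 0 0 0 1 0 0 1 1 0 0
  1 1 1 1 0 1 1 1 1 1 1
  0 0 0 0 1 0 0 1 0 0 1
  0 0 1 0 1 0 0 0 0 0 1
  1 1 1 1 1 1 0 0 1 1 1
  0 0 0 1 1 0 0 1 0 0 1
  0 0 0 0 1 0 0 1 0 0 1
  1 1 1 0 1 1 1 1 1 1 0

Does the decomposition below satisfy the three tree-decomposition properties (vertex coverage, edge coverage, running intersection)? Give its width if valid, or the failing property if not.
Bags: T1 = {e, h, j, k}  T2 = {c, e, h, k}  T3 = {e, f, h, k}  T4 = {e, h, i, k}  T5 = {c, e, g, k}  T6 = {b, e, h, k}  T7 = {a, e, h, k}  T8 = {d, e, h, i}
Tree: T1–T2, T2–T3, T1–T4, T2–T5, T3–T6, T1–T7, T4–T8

Vertex coverage: the bags together contain {a, b, c, d, e, f, g, h, i, j, k}, the full vertex set. Edge coverage: each edge of G has both endpoints in at least one bag. Running intersection: for every vertex, the bags containing it form a connected subtree. All three properties hold, so this is a valid tree decomposition of width max|bag| − 1 = 3, and hence tw(G) ≤ 3.

Yes; width 3.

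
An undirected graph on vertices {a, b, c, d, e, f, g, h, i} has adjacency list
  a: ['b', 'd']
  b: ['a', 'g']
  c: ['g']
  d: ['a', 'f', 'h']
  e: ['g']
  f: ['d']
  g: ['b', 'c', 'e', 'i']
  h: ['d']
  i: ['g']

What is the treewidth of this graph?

1

A width-1 tree decomposition is:
Bags: B1 = {g, i}  B2 = {b, g}  B3 = {a, b}  B4 = {e, g}  B5 = {a, d}  B6 = {d, h}  B7 = {c, g}  B8 = {d, f}
Tree: B1–B2, B2–B3, B2–B4, B3–B5, B5–B6, B2–B7, B5–B8
Every bag has size at most 2, so the width is 2 − 1 = 1 and tw(G) ≤ 1. Any graph with an edge has treewidth ≥ 1, and G has the edge i–g. Hence tw(G) = 1 exactly.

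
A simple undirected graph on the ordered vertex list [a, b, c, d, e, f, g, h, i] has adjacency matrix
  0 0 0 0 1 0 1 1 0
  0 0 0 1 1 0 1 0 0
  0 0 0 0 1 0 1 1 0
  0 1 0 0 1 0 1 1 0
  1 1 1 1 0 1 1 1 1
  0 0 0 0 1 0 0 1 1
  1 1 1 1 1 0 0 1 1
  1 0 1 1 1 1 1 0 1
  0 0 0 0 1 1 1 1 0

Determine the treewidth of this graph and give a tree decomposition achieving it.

Treewidth 3.
Bags: B1 = {d, e, g, h}  B2 = {e, g, h, i}  B3 = {c, e, g, h}  B4 = {b, d, e, g}  B5 = {e, f, h, i}  B6 = {a, e, g, h}
Tree: B1–B2, B2–B3, B1–B4, B2–B5, B3–B6

Each bag holds 4 vertices, so the decomposition has width 3, which upper-bounds the treewidth. For the lower bound, the 4 vertices {d, e, g, h} are pairwise adjacent, and any tree decomposition puts a clique entirely inside one bag — forcing width ≥ 3. Hence tw(G) = 3 exactly.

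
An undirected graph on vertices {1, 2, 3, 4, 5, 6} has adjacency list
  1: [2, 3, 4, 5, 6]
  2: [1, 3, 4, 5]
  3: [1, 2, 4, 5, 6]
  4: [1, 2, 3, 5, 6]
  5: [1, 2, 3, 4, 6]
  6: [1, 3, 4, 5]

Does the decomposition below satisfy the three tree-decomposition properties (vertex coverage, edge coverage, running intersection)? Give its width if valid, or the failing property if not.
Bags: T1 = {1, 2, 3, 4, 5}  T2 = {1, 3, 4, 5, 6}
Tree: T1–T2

Yes; width 4.

Every vertex of G appears in some bag (union = {1, 2, 3, 4, 5, 6}); every edge is covered by a bag; and for each vertex v the set of bags containing v is connected in the bag tree. The decomposition is therefore valid. The largest bag has 5 vertices, so the width is 4.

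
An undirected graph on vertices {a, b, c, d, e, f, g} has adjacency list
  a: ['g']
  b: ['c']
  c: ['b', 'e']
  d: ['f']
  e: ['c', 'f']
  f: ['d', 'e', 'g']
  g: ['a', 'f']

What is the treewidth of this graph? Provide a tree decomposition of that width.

Treewidth 1.
Bags: B1 = {f, g}  B2 = {a, g}  B3 = {e, f}  B4 = {c, e}  B5 = {b, c}  B6 = {d, f}
Tree: B1–B2, B1–B3, B3–B4, B4–B5, B1–B6

Every bag has size at most 2, so the width is 2 − 1 = 1 and tw(G) ≤ 1. Any graph with an edge has treewidth ≥ 1, and G has the edge f–g. Hence tw(G) = 1 exactly.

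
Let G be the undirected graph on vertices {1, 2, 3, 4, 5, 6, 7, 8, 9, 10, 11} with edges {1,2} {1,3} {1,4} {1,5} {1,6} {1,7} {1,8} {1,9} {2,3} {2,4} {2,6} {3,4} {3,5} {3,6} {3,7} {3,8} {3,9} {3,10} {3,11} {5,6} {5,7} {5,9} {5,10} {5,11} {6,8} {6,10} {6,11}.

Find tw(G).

3

A width-3 tree decomposition is:
Bags: B1 = {1, 3, 5, 6}  B2 = {3, 5, 6, 11}  B3 = {1, 3, 5, 7}  B4 = {3, 5, 6, 10}  B5 = {1, 3, 5, 9}  B6 = {1, 3, 6, 8}  B7 = {1, 2, 3, 6}  B8 = {1, 2, 3, 4}
Tree: B1–B2, B1–B3, B1–B4, B3–B5, B1–B6, B1–B7, B7–B8
The largest bag has 4 vertices, giving width 3; this decomposition certifies tw(G) ≤ 3. Conversely, {1, 3, 6, 8} is a clique of size 4, and the vertices of any clique must share a bag in every tree decomposition; so some bag has ≥ 4 vertices and tw(G) ≥ 3. The upper and lower bounds meet at 3, so that is the treewidth.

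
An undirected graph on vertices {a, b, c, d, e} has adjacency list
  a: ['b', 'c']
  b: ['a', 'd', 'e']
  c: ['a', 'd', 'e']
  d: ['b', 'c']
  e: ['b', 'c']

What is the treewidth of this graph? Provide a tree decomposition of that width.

Each bag holds 3 vertices, so the decomposition has width 2, which upper-bounds the treewidth. For the lower bound, G contains the cycle e–b–a–c–e, so G is not a forest; only forests have treewidth ≤ 1, hence tw(G) ≥ 2. Therefore the treewidth is 2.

Treewidth 2.
Bags: B1 = {b, c, e}  B2 = {a, b, c}  B3 = {b, c, d}
Tree: B1–B2, B2–B3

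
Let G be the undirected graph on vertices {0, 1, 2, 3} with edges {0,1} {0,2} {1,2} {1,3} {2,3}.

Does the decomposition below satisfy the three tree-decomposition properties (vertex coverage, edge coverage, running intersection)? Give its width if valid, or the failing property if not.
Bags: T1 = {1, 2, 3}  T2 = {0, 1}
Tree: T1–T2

A tree decomposition must satisfy three properties: every vertex lies in some bag; for every edge, both endpoints lie together in some bag; and for every vertex, the bags containing it form a connected subtree. Here edge (2,0) lies in no bag, so the decomposition is invalid.

No — edge (2,0) lies in no bag.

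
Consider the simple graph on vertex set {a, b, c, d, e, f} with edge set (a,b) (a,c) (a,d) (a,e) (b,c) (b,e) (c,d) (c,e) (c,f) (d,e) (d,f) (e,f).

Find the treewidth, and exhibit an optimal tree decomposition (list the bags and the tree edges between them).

Treewidth 3.
Bags: B1 = {a, b, c, e}  B2 = {a, c, d, e}  B3 = {c, d, e, f}
Tree: B1–B2, B2–B3

The largest bag has 4 vertices, giving width 3; this decomposition certifies tw(G) ≤ 3. For the lower bound, the 4 vertices {c, d, e, f} are pairwise adjacent, and any tree decomposition puts a clique entirely inside one bag — forcing width ≥ 3. Hence tw(G) = 3 exactly.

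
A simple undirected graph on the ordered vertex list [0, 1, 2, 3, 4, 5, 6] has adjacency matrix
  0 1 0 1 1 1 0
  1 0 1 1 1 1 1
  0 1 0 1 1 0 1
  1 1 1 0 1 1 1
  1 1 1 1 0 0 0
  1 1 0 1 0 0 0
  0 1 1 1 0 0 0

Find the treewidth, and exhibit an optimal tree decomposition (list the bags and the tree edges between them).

Treewidth 3.
Bags: B1 = {0, 1, 3, 4}  B2 = {1, 2, 3, 4}  B3 = {1, 2, 3, 6}  B4 = {0, 1, 3, 5}
Tree: B1–B2, B2–B3, B1–B4

Each bag holds 4 vertices, so the decomposition has width 3, which upper-bounds the treewidth. For the lower bound, the 4 vertices {0, 1, 3, 4} are pairwise adjacent, and any tree decomposition puts a clique entirely inside one bag — forcing width ≥ 3. Combining the bounds, tw(G) = 3.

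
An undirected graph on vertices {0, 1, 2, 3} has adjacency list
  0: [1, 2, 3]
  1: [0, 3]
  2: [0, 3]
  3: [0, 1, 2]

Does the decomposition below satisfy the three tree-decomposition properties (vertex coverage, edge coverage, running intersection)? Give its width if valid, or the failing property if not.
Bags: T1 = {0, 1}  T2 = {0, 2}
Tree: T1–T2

A tree decomposition must satisfy three properties: every vertex lies in some bag; for every edge, both endpoints lie together in some bag; and for every vertex, the bags containing it form a connected subtree. Here vertex 3 appears in no bag, so the decomposition is invalid.

No — vertex 3 appears in no bag.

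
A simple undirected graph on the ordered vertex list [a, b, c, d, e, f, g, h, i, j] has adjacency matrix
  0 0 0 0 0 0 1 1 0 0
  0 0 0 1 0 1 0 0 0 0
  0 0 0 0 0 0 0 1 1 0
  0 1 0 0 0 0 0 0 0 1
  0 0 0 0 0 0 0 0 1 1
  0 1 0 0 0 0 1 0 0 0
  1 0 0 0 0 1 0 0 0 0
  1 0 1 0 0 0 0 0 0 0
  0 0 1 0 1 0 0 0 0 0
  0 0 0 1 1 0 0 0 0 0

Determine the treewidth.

2

A width-2 tree decomposition is:
Bags: B1 = {d, e, j}  B2 = {d, e, i}  B3 = {c, d, i}  B4 = {c, d, h}  B5 = {a, d, h}  B6 = {a, d, g}  B7 = {d, f, g}  B8 = {b, d, f}
Tree: B1–B2, B2–B3, B3–B4, B4–B5, B5–B6, B6–B7, B7–B8
Each bag holds 3 vertices, so the decomposition has width 2, which upper-bounds the treewidth. The edges d–j–e–i–c–h–a–g–f–b–d form a cycle, so G is not a tree and its treewidth is at least 2. Therefore the treewidth is 2.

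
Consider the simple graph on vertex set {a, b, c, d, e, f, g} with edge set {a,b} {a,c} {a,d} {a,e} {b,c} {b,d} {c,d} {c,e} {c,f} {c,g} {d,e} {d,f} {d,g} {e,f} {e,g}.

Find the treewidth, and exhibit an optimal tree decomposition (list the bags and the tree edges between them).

The largest bag has 4 vertices, giving width 3; this decomposition certifies tw(G) ≤ 3. Conversely, {c, d, e, g} is a clique of size 4, and the vertices of any clique must share a bag in every tree decomposition; so some bag has ≥ 4 vertices and tw(G) ≥ 3. Combining the bounds, tw(G) = 3.

Treewidth 3.
Bags: B1 = {a, c, d, e}  B2 = {a, b, c, d}  B3 = {c, d, e, f}  B4 = {c, d, e, g}
Tree: B1–B2, B1–B3, B3–B4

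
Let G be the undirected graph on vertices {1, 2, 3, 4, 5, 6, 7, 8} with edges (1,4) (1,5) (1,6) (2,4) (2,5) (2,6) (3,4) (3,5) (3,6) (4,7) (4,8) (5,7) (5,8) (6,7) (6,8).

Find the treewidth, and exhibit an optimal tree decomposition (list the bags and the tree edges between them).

The largest bag has 4 vertices, giving width 3; this decomposition certifies tw(G) ≤ 3. For the lower bound: the 4 vertex sets {5,7}, {1,4}, {6}, {8} are disjoint, each induces a connected subgraph, and every pair is joined by at least one edge of G. Contracting each set to a single vertex therefore yields K_{4} as a minor, and since treewidth is minor-monotone, tw(G) ≥ tw(K_{4}) = 3. Hence tw(G) = 3 exactly.

Treewidth 3.
One such decomposition:
Bags: B1 = {4, 5, 6, 7}  B2 = {1, 4, 5, 6}  B3 = {4, 5, 6, 8}  B4 = {3, 4, 5, 6}  B5 = {2, 4, 5, 6}
Tree: B1–B2, B2–B3, B3–B4, B4–B5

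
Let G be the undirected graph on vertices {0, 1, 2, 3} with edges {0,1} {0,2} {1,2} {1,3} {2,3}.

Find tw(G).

A width-2 tree decomposition is:
Bags: B1 = {0, 1, 2}  B2 = {1, 2, 3}
Tree: B1–B2
Every bag has size at most 3, so the width is 3 − 1 = 2 and tw(G) ≤ 2. Conversely, {0, 1, 2} is a clique of size 3, and the vertices of any clique must share a bag in every tree decomposition; so some bag has ≥ 3 vertices and tw(G) ≥ 2. Hence tw(G) = 2 exactly.

2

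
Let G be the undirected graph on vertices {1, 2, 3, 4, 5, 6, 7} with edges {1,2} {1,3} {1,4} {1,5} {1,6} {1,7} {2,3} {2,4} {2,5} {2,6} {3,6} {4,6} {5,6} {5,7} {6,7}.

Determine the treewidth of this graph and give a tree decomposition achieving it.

Treewidth 3.
Bags: B1 = {1, 2, 5, 6}  B2 = {1, 2, 3, 6}  B3 = {1, 5, 6, 7}  B4 = {1, 2, 4, 6}
Tree: B1–B2, B1–B3, B2–B4

The largest bag has 4 vertices, giving width 3; this decomposition certifies tw(G) ≤ 3. Conversely, {1, 2, 3, 6} is a clique of size 4, and the vertices of any clique must share a bag in every tree decomposition; so some bag has ≥ 4 vertices and tw(G) ≥ 3. Therefore the treewidth is 3.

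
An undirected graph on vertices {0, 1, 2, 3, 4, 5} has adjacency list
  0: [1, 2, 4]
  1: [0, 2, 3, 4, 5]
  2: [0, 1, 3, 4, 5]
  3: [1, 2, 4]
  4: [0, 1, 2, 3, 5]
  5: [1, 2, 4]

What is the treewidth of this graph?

3

A width-3 tree decomposition is:
Bags: B1 = {1, 2, 3, 4}  B2 = {0, 1, 2, 4}  B3 = {1, 2, 4, 5}
Tree: B1–B2, B1–B3
Every bag has size at most 4, so the width is 4 − 1 = 3 and tw(G) ≤ 3. On the other hand G contains the 4-clique {0, 1, 2, 4}. A clique must lie in a single bag of any decomposition, so no decomposition can have width below 3. Combining the bounds, tw(G) = 3.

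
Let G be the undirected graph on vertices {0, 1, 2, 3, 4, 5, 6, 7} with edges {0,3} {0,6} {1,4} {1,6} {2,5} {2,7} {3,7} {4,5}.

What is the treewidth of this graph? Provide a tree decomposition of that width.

The largest bag has 3 vertices, giving width 2; this decomposition certifies tw(G) ≤ 2. The edges 4–1–6–0–3–7–2–5–4 form a cycle, so G is not a tree and its treewidth is at least 2. Combining the bounds, tw(G) = 2.

Treewidth 2.
One optimal decomposition is:
Bags: B1 = {1, 4, 6}  B2 = {0, 4, 6}  B3 = {0, 3, 4}  B4 = {3, 4, 7}  B5 = {2, 4, 7}  B6 = {2, 4, 5}
Tree: B1–B2, B2–B3, B3–B4, B4–B5, B5–B6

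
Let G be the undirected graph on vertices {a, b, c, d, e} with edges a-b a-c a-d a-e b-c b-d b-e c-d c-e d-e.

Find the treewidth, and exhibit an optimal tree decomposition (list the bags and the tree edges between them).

With just one bag of size 5, the width is 5 − 1 = 4, so tw(G) ≤ 4. On the other hand G contains the 5-clique {a, b, c, d, e}. A clique must lie in a single bag of any decomposition, so no decomposition can have width below 4. Combining the bounds, tw(G) = 4.

Treewidth 4.
One such decomposition:
Bags: B1 = {a, b, c, d, e}
Tree: (single bag)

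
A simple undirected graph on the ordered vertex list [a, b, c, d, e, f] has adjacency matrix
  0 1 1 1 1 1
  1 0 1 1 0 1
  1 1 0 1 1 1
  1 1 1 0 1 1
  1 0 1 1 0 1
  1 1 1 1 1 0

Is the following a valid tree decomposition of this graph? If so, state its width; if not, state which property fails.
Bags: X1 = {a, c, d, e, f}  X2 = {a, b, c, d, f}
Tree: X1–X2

Checking the three conditions: (i) the bags cover all of {a, b, c, d, e, f}; (ii) for each edge, some bag contains both endpoints; (iii) the bags containing any fixed vertex form a subtree. All hold, so the decomposition is valid with width 5 − 1 = 4.

Yes; width 4.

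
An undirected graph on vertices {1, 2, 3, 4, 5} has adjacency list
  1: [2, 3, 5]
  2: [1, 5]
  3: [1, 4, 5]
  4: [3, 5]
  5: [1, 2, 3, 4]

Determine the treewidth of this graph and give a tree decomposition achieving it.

Every bag has size at most 3, so the width is 3 − 1 = 2 and tw(G) ≤ 2. For the lower bound, the 3 vertices {1, 2, 5} are pairwise adjacent, and any tree decomposition puts a clique entirely inside one bag — forcing width ≥ 2. Therefore the treewidth is 2.

Treewidth 2.
Bags: B1 = {1, 3, 5}  B2 = {1, 2, 5}  B3 = {3, 4, 5}
Tree: B1–B2, B1–B3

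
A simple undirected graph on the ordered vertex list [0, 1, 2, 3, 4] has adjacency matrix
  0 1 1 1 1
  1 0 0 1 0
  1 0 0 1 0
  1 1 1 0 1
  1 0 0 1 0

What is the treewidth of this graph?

2

A width-2 tree decomposition is:
Bags: B1 = {0, 2, 3}  B2 = {0, 3, 4}  B3 = {0, 1, 3}
Tree: B1–B2, B2–B3
The largest bag has 3 vertices, giving width 2; this decomposition certifies tw(G) ≤ 2. On the other hand G contains the 3-clique {0, 1, 3}. A clique must lie in a single bag of any decomposition, so no decomposition can have width below 2. Combining the bounds, tw(G) = 2.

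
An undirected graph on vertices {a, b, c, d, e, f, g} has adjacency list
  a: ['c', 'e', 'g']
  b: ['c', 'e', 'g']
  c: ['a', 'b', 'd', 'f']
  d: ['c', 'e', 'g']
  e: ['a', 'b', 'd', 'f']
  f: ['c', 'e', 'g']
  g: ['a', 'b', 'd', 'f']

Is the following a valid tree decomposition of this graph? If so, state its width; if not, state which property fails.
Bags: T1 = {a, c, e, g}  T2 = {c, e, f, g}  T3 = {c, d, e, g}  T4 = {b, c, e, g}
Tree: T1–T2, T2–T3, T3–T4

Yes; width 3.

Checking the three conditions: (i) the bags cover all of {a, b, c, d, e, f, g}; (ii) for each edge, some bag contains both endpoints; (iii) the bags containing any fixed vertex form a subtree. All hold, so the decomposition is valid with width 4 − 1 = 3.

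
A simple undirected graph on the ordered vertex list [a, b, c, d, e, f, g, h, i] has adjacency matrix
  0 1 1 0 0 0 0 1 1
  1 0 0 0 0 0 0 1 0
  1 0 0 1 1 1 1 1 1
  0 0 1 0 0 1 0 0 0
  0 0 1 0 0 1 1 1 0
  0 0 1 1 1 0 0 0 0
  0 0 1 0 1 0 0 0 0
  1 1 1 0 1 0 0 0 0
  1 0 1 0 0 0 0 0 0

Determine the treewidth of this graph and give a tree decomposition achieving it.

The largest bag has 3 vertices, giving width 2; this decomposition certifies tw(G) ≤ 2. Conversely, {c, d, f} is a clique of size 3, and the vertices of any clique must share a bag in every tree decomposition; so some bag has ≥ 3 vertices and tw(G) ≥ 2. Therefore the treewidth is 2.

Treewidth 2.
One such decomposition:
Bags: B1 = {c, e, f}  B2 = {c, e, h}  B3 = {a, c, h}  B4 = {a, c, i}  B5 = {c, e, g}  B6 = {a, b, h}  B7 = {c, d, f}
Tree: B1–B2, B2–B3, B3–B4, B1–B5, B3–B6, B1–B7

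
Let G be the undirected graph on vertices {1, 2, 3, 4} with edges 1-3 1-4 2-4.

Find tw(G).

A width-1 tree decomposition is:
Bags: B1 = {1, 3}  B2 = {1, 4}  B3 = {2, 4}
Tree: B1–B2, B2–B3
The largest bag has 2 vertices, giving width 1; this decomposition certifies tw(G) ≤ 1. Any graph with an edge has treewidth ≥ 1, and G has the edge 3–1. Therefore the treewidth is 1.

1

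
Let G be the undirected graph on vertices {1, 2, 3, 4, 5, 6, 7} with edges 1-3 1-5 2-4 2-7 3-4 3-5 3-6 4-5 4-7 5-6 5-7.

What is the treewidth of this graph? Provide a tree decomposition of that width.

Treewidth 2.
Bags: B1 = {3, 4, 5}  B2 = {1, 3, 5}  B3 = {3, 5, 6}  B4 = {4, 5, 7}  B5 = {2, 4, 7}
Tree: B1–B2, B2–B3, B1–B4, B4–B5

The largest bag has 3 vertices, giving width 2; this decomposition certifies tw(G) ≤ 2. On the other hand G contains the 3-clique {2, 4, 7}. A clique must lie in a single bag of any decomposition, so no decomposition can have width below 2. The upper and lower bounds meet at 2, so that is the treewidth.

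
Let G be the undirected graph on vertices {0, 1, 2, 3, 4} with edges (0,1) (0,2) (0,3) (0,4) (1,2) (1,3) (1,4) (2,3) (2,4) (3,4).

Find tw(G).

4

A width-4 tree decomposition is:
Bags: B1 = {0, 1, 2, 3, 4}
Tree: (single bag)
With just one bag of size 5, the width is 5 − 1 = 4, so tw(G) ≤ 4. On the other hand G contains the 5-clique {0, 1, 2, 3, 4}. A clique must lie in a single bag of any decomposition, so no decomposition can have width below 4. Therefore the treewidth is 4.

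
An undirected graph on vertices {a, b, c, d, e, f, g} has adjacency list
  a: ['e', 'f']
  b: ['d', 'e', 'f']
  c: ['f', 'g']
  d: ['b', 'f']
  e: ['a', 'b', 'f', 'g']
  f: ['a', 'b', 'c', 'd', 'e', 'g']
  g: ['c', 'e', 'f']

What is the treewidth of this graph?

A width-2 tree decomposition is:
Bags: B1 = {e, f, g}  B2 = {b, e, f}  B3 = {b, d, f}  B4 = {c, f, g}  B5 = {a, e, f}
Tree: B1–B2, B2–B3, B1–B4, B1–B5
The largest bag has 3 vertices, giving width 2; this decomposition certifies tw(G) ≤ 2. On the other hand G contains the 3-clique {b, d, f}. A clique must lie in a single bag of any decomposition, so no decomposition can have width below 2. Therefore the treewidth is 2.

2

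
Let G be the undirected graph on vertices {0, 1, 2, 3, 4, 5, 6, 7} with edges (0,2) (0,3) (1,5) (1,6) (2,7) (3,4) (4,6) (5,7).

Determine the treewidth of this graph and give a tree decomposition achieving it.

Treewidth 2.
Bags: B1 = {3, 4, 6}  B2 = {1, 3, 6}  B3 = {1, 3, 5}  B4 = {3, 5, 7}  B5 = {2, 3, 7}  B6 = {0, 2, 3}
Tree: B1–B2, B2–B3, B3–B4, B4–B5, B5–B6

The largest bag has 3 vertices, giving width 2; this decomposition certifies tw(G) ≤ 2. Since 3–4–6–1–5–7–2–0–3 is a cycle in G, G is not acyclic. Forests are exactly the graphs of treewidth ≤ 1, so tw(G) ≥ 2. The upper and lower bounds meet at 2, so that is the treewidth.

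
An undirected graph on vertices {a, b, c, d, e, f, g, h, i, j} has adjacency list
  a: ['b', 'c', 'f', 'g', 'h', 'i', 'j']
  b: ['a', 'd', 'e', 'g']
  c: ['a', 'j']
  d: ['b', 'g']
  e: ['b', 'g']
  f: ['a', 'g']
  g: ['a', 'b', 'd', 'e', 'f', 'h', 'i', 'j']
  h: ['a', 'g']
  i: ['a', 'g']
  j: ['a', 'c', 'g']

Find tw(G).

2

A width-2 tree decomposition is:
Bags: B1 = {a, g, j}  B2 = {a, c, j}  B3 = {a, f, g}  B4 = {a, b, g}  B5 = {b, e, g}  B6 = {a, g, h}  B7 = {b, d, g}  B8 = {a, g, i}
Tree: B1–B2, B1–B3, B1–B4, B4–B5, B4–B6, B4–B7, B1–B8
Each bag holds 3 vertices, so the decomposition has width 2, which upper-bounds the treewidth. For the lower bound, the 3 vertices {b, d, g} are pairwise adjacent, and any tree decomposition puts a clique entirely inside one bag — forcing width ≥ 2. The upper and lower bounds meet at 2, so that is the treewidth.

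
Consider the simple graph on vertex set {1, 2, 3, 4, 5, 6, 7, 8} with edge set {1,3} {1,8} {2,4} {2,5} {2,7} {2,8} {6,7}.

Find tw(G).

A width-1 tree decomposition is:
Bags: B1 = {2, 7}  B2 = {6, 7}  B3 = {2, 5}  B4 = {2, 8}  B5 = {2, 4}  B6 = {1, 8}  B7 = {1, 3}
Tree: B1–B2, B1–B3, B1–B4, B3–B5, B4–B6, B6–B7
Each bag holds 2 vertices, so the decomposition has width 1, which upper-bounds the treewidth. Any graph with an edge has treewidth ≥ 1, and G has the edge 7–2. Combining the bounds, tw(G) = 1.

1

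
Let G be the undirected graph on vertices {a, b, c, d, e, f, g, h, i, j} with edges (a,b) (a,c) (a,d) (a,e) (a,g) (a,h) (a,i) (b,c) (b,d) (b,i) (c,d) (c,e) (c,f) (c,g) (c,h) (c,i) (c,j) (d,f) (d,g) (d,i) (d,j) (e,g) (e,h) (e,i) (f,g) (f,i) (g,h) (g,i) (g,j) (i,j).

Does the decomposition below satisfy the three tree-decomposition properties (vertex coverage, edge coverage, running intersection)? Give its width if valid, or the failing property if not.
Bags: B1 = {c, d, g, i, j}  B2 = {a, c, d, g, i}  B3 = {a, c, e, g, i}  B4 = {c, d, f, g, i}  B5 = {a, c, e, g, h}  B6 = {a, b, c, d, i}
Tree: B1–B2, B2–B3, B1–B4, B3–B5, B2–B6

Every vertex of G appears in some bag (union = {a, b, c, d, e, f, g, h, i, j}); every edge is covered by a bag; and for each vertex v the set of bags containing v is connected in the bag tree. The decomposition is therefore valid. The largest bag has 5 vertices, so the width is 4.

Yes; width 4.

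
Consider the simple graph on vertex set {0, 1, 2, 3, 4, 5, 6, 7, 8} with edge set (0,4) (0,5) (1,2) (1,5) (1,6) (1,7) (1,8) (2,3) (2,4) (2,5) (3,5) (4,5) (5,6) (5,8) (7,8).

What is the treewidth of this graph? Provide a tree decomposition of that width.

Treewidth 2.
One such decomposition:
Bags: B1 = {1, 2, 5}  B2 = {1, 5, 8}  B3 = {2, 4, 5}  B4 = {1, 5, 6}  B5 = {0, 4, 5}  B6 = {2, 3, 5}  B7 = {1, 7, 8}
Tree: B1–B2, B1–B3, B1–B4, B3–B5, B3–B6, B2–B7

Each bag holds 3 vertices, so the decomposition has width 2, which upper-bounds the treewidth. On the other hand G contains the 3-clique {0, 4, 5}. A clique must lie in a single bag of any decomposition, so no decomposition can have width below 2. The upper and lower bounds meet at 2, so that is the treewidth.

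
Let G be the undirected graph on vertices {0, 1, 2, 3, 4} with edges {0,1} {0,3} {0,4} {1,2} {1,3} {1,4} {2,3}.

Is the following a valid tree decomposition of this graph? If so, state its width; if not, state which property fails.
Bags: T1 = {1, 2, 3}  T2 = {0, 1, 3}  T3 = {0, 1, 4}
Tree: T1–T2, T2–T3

Checking the three conditions: (i) the bags cover all of {0, 1, 2, 3, 4}; (ii) for each edge, some bag contains both endpoints; (iii) the bags containing any fixed vertex form a subtree. All hold, so the decomposition is valid with width 3 − 1 = 2.

Yes; width 2.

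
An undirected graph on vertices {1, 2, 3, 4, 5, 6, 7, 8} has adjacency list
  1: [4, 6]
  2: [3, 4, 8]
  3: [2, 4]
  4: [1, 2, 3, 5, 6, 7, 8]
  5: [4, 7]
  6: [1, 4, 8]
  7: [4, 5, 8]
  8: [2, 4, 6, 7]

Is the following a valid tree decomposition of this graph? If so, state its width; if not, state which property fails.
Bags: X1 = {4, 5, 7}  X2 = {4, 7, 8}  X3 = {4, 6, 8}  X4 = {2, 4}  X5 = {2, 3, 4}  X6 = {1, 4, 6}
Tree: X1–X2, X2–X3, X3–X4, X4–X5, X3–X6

No — edge (8,2) lies in no bag.

A tree decomposition must satisfy three properties: every vertex lies in some bag; for every edge, both endpoints lie together in some bag; and for every vertex, the bags containing it form a connected subtree. Here edge (8,2) lies in no bag, so the decomposition is invalid.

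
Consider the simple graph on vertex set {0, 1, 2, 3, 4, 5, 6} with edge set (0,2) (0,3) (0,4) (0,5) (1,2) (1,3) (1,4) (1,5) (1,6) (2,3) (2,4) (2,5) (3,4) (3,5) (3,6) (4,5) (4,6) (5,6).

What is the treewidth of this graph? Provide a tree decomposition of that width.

The largest bag has 5 vertices, giving width 4; this decomposition certifies tw(G) ≤ 4. On the other hand G contains the 5-clique {0, 2, 3, 4, 5}. A clique must lie in a single bag of any decomposition, so no decomposition can have width below 4. Combining the bounds, tw(G) = 4.

Treewidth 4.
One such decomposition:
Bags: B1 = {1, 2, 3, 4, 5}  B2 = {0, 2, 3, 4, 5}  B3 = {1, 3, 4, 5, 6}
Tree: B1–B2, B1–B3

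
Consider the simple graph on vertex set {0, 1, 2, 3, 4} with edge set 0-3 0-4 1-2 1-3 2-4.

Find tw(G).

A width-2 tree decomposition is:
Bags: B1 = {0, 3, 4}  B2 = {2, 3, 4}  B3 = {1, 2, 3}
Tree: B1–B2, B2–B3
Every bag has size at most 3, so the width is 3 − 1 = 2 and tw(G) ≤ 2. For the lower bound, G contains the cycle 3–0–4–2–1–3, so G is not a forest; only forests have treewidth ≤ 1, hence tw(G) ≥ 2. Therefore the treewidth is 2.

2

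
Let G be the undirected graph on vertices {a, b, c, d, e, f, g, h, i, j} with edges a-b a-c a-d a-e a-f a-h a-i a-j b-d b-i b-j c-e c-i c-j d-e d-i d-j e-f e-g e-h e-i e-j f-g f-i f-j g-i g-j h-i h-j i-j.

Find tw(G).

4

A width-4 tree decomposition is:
Bags: B1 = {a, c, e, i, j}  B2 = {a, e, h, i, j}  B3 = {a, d, e, i, j}  B4 = {a, e, f, i, j}  B5 = {e, f, g, i, j}  B6 = {a, b, d, i, j}
Tree: B1–B2, B1–B3, B1–B4, B4–B5, B3–B6
Every bag has size at most 5, so the width is 5 − 1 = 4 and tw(G) ≤ 4. On the other hand G contains the 5-clique {e, f, g, i, j}. A clique must lie in a single bag of any decomposition, so no decomposition can have width below 4. Combining the bounds, tw(G) = 4.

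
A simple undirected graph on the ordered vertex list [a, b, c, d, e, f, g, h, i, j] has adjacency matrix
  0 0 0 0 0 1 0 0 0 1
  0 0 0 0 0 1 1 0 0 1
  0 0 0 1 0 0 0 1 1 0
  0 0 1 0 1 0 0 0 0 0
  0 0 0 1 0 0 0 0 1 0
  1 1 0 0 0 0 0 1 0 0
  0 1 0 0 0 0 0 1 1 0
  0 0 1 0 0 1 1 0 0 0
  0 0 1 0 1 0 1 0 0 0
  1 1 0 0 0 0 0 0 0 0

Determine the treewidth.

2

A width-2 tree decomposition is:
Bags: B1 = {a, f, j}  B2 = {b, f, j}  B3 = {b, f, h}  B4 = {b, g, h}  B5 = {c, g, h}  B6 = {c, g, i}  B7 = {c, d, i}  B8 = {d, e, i}
Tree: B1–B2, B2–B3, B3–B4, B4–B5, B5–B6, B6–B7, B7–B8
Every bag has size at most 3, so the width is 3 − 1 = 2 and tw(G) ≤ 2. For the lower bound, G contains the cycle a–j–b–f–a, so G is not a forest; only forests have treewidth ≤ 1, hence tw(G) ≥ 2. Combining the bounds, tw(G) = 2.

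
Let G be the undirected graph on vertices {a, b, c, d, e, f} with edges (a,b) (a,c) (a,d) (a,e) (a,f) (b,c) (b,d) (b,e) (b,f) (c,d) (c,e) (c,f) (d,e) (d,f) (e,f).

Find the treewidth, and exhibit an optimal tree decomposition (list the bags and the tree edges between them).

Treewidth 5.
One such decomposition:
Bags: B1 = {a, b, c, d, e, f}
Tree: (single bag)

A single bag containing all 6 vertices is trivially a valid decomposition of width 5. On the other hand G contains the 6-clique {a, b, c, d, e, f}. A clique must lie in a single bag of any decomposition, so no decomposition can have width below 5. Combining the bounds, tw(G) = 5.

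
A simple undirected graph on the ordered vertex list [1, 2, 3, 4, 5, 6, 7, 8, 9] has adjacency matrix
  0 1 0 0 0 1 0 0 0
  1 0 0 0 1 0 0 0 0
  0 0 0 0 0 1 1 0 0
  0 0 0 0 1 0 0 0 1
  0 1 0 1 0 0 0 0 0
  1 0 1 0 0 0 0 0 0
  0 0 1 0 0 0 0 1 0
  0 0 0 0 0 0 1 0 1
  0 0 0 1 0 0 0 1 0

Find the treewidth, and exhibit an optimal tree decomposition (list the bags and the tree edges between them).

Treewidth 2.
One such decomposition:
Bags: B1 = {4, 8, 9}  B2 = {4, 5, 8}  B3 = {2, 5, 8}  B4 = {1, 2, 8}  B5 = {1, 6, 8}  B6 = {3, 6, 8}  B7 = {3, 7, 8}
Tree: B1–B2, B2–B3, B3–B4, B4–B5, B5–B6, B6–B7

Each bag holds 3 vertices, so the decomposition has width 2, which upper-bounds the treewidth. The edges 8–9–4–5–2–1–6–3–7–8 form a cycle, so G is not a tree and its treewidth is at least 2. Hence tw(G) = 2 exactly.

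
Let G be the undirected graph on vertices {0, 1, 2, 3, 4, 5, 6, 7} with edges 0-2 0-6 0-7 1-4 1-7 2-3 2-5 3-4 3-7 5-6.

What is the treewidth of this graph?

2

A width-2 tree decomposition is:
Bags: B1 = {1, 4, 7}  B2 = {3, 4, 7}  B3 = {0, 3, 7}  B4 = {0, 2, 3}  B5 = {0, 2, 6}  B6 = {2, 5, 6}
Tree: B1–B2, B2–B3, B3–B4, B4–B5, B5–B6
Each bag holds 3 vertices, so the decomposition has width 2, which upper-bounds the treewidth. For the lower bound, G contains the cycle 1–4–3–7–1, so G is not a forest; only forests have treewidth ≤ 1, hence tw(G) ≥ 2. Hence tw(G) = 2 exactly.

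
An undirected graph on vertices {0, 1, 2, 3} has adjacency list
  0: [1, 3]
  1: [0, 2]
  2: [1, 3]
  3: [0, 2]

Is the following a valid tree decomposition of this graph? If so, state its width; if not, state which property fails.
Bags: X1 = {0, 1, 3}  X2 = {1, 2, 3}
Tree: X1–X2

Every vertex of G appears in some bag (union = {0, 1, 2, 3}); every edge is covered by a bag; and for each vertex v the set of bags containing v is connected in the bag tree. The decomposition is therefore valid. The largest bag has 3 vertices, so the width is 2.

Yes; width 2.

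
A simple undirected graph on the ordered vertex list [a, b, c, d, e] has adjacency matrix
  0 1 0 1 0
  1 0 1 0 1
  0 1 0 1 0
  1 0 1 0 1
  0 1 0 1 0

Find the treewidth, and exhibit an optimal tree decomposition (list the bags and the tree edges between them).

Treewidth 2.
Bags: B1 = {b, c, d}  B2 = {b, d, e}  B3 = {a, b, d}
Tree: B1–B2, B2–B3

Every bag has size at most 3, so the width is 3 − 1 = 2 and tw(G) ≤ 2. Since c–d–e–b–c is a cycle in G, G is not acyclic. Forests are exactly the graphs of treewidth ≤ 1, so tw(G) ≥ 2. Combining the bounds, tw(G) = 2.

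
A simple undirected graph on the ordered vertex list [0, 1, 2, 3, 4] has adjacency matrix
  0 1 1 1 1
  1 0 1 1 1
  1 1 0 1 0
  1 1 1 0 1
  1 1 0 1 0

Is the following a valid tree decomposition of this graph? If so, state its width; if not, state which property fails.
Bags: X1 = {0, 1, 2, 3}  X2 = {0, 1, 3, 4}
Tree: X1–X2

Yes; width 3.

Checking the three conditions: (i) the bags cover all of {0, 1, 2, 3, 4}; (ii) for each edge, some bag contains both endpoints; (iii) the bags containing any fixed vertex form a subtree. All hold, so the decomposition is valid with width 4 − 1 = 3.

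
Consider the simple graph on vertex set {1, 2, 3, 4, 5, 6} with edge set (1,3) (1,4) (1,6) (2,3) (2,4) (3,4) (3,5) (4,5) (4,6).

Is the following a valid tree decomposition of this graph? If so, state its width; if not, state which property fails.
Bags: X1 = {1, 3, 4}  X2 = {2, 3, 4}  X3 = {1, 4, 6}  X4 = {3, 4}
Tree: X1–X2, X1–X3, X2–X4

No — vertex 5 appears in no bag.

A tree decomposition must satisfy three properties: every vertex lies in some bag; for every edge, both endpoints lie together in some bag; and for every vertex, the bags containing it form a connected subtree. Here vertex 5 appears in no bag, so the decomposition is invalid.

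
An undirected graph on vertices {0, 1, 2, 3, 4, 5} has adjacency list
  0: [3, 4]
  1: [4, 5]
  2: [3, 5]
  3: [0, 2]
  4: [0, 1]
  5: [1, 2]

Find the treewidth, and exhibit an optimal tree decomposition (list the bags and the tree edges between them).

Treewidth 2.
One such decomposition:
Bags: B1 = {0, 2, 3}  B2 = {0, 2, 5}  B3 = {0, 1, 5}  B4 = {0, 1, 4}
Tree: B1–B2, B2–B3, B3–B4

Each bag holds 3 vertices, so the decomposition has width 2, which upper-bounds the treewidth. The edges 0–3–2–5–1–4–0 form a cycle, so G is not a tree and its treewidth is at least 2. Hence tw(G) = 2 exactly.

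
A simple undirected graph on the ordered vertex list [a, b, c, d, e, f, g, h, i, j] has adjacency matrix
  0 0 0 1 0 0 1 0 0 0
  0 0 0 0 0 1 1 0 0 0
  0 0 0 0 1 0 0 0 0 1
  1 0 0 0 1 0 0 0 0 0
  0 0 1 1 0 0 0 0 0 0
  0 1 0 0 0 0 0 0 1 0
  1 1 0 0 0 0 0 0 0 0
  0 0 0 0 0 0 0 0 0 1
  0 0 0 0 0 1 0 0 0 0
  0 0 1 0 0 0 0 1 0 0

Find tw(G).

A width-1 tree decomposition is:
Bags: B1 = {h, j}  B2 = {c, j}  B3 = {c, e}  B4 = {d, e}  B5 = {a, d}  B6 = {a, g}  B7 = {b, g}  B8 = {b, f}  B9 = {f, i}
Tree: B1–B2, B2–B3, B3–B4, B4–B5, B5–B6, B6–B7, B7–B8, B8–B9
The largest bag has 2 vertices, giving width 1; this decomposition certifies tw(G) ≤ 1. Any graph with an edge has treewidth ≥ 1, and G has the edge h–j. Hence tw(G) = 1 exactly.

1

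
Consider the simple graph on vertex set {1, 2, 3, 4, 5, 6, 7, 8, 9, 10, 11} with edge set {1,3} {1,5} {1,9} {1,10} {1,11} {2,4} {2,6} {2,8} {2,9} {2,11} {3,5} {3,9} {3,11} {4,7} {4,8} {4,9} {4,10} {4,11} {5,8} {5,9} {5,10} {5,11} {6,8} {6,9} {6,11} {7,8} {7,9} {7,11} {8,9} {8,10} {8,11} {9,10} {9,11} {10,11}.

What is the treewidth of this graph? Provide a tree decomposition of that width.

Treewidth 4.
One optimal decomposition is:
Bags: B1 = {4, 8, 9, 10, 11}  B2 = {2, 4, 8, 9, 11}  B3 = {2, 6, 8, 9, 11}  B4 = {4, 7, 8, 9, 11}  B5 = {5, 8, 9, 10, 11}  B6 = {1, 5, 9, 10, 11}  B7 = {1, 3, 5, 9, 11}
Tree: B1–B2, B2–B3, B2–B4, B1–B5, B5–B6, B6–B7

Each bag holds 5 vertices, so the decomposition has width 4, which upper-bounds the treewidth. On the other hand G contains the 5-clique {2, 4, 8, 9, 11}. A clique must lie in a single bag of any decomposition, so no decomposition can have width below 4. The upper and lower bounds meet at 4, so that is the treewidth.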